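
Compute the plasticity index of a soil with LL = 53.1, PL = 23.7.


Result: 29.4

Derivation:
Using PI = LL - PL
PI = 53.1 - 23.7
PI = 29.4


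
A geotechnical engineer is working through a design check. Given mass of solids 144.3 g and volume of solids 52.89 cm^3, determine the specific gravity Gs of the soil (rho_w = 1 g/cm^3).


Result: 2.728

Derivation:
Using Gs = m_s / (V_s * rho_w)
Since rho_w = 1 g/cm^3:
Gs = 144.3 / 52.89
Gs = 2.728


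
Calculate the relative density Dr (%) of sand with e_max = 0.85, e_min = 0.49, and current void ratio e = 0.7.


Result: 41.67 %

Derivation:
Using Dr = (e_max - e) / (e_max - e_min) * 100
e_max - e = 0.85 - 0.7 = 0.15
e_max - e_min = 0.85 - 0.49 = 0.36
Dr = 0.15 / 0.36 * 100
Dr = 41.67 %


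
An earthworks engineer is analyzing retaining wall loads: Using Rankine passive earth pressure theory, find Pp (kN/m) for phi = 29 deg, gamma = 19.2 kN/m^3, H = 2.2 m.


Compute passive earth pressure coefficient:
Kp = tan^2(45 + phi/2) = tan^2(59.5) = 2.88206
Compute passive force:
Pp = 0.5 * Kp * gamma * H^2
Pp = 0.5 * 2.88206 * 19.2 * 2.2^2
Pp = 133.91 kN/m


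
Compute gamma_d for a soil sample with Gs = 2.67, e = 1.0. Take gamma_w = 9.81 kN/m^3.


Result: 13.096 kN/m^3

Derivation:
Using gamma_d = Gs * gamma_w / (1 + e)
gamma_d = 2.67 * 9.81 / (1 + 1.0)
gamma_d = 2.67 * 9.81 / 2.0
gamma_d = 13.096 kN/m^3


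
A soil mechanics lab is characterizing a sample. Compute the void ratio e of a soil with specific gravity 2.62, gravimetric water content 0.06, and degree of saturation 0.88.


Using the relation e = Gs * w / S
e = 2.62 * 0.06 / 0.88
e = 0.1786


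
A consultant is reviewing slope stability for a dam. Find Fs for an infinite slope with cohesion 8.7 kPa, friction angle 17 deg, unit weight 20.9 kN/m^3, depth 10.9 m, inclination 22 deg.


Result: 0.867

Derivation:
Using Fs = c / (gamma*H*sin(beta)*cos(beta)) + tan(phi)/tan(beta)
Cohesion contribution = 8.7 / (20.9*10.9*sin(22)*cos(22))
Cohesion contribution = 0.109953
Friction contribution = tan(17)/tan(22) = 0.75671
Fs = 0.109953 + 0.75671
Fs = 0.867


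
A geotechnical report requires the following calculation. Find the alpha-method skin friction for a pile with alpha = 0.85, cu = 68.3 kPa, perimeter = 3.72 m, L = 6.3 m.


Using Qs = alpha * cu * perimeter * L
Qs = 0.85 * 68.3 * 3.72 * 6.3
Qs = 1360.58 kN


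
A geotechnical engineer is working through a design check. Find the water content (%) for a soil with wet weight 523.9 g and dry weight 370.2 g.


Using w = (m_wet - m_dry) / m_dry * 100
m_wet - m_dry = 523.9 - 370.2 = 153.7 g
w = 153.7 / 370.2 * 100
w = 41.52 %


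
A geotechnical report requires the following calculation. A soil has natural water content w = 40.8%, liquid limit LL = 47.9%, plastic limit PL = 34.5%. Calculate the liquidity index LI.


First compute the plasticity index:
PI = LL - PL = 47.9 - 34.5 = 13.4
Then compute the liquidity index:
LI = (w - PL) / PI
LI = (40.8 - 34.5) / 13.4
LI = 0.47


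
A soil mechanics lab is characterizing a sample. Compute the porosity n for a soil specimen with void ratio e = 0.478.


Using the relation n = e / (1 + e)
n = 0.478 / (1 + 0.478)
n = 0.478 / 1.478
n = 0.3234


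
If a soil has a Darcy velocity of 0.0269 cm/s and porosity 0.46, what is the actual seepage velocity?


Using v_s = v_d / n
v_s = 0.0269 / 0.46
v_s = 0.05848 cm/s


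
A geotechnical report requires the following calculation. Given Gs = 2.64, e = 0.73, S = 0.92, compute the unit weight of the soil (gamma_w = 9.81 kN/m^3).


Result: 18.778 kN/m^3

Derivation:
Using gamma = gamma_w * (Gs + S*e) / (1 + e)
Numerator: Gs + S*e = 2.64 + 0.92*0.73 = 3.3116
Denominator: 1 + e = 1 + 0.73 = 1.73
gamma = 9.81 * 3.3116 / 1.73
gamma = 18.778 kN/m^3


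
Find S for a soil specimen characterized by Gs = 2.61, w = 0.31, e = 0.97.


Result: 0.8341

Derivation:
Using S = Gs * w / e
S = 2.61 * 0.31 / 0.97
S = 0.8341


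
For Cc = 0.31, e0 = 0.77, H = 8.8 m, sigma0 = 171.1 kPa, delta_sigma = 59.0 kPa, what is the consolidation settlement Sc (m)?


Using Sc = Cc * H / (1 + e0) * log10((sigma0 + delta_sigma) / sigma0)
Stress ratio = (171.1 + 59.0) / 171.1 = 1.34483
log10(1.34483) = 0.128667
Cc * H / (1 + e0) = 0.31 * 8.8 / (1 + 0.77) = 1.54124
Sc = 1.54124 * 0.128667
Sc = 0.1983 m


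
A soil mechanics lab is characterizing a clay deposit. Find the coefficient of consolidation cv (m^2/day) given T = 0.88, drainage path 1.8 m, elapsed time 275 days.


Result: 0.01037 m^2/day

Derivation:
Using cv = T * H_dr^2 / t
H_dr^2 = 1.8^2 = 3.24
cv = 0.88 * 3.24 / 275
cv = 0.01037 m^2/day


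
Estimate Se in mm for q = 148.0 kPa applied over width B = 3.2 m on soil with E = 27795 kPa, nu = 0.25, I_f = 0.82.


Result: 13.099 mm

Derivation:
Using Se = q * B * (1 - nu^2) * I_f / E
1 - nu^2 = 1 - 0.25^2 = 0.9375
Se = 148.0 * 3.2 * 0.9375 * 0.82 / 27795
Se = 0.013099 m
Convert to mm: Se = 0.013099 * 1000 = 13.099 mm


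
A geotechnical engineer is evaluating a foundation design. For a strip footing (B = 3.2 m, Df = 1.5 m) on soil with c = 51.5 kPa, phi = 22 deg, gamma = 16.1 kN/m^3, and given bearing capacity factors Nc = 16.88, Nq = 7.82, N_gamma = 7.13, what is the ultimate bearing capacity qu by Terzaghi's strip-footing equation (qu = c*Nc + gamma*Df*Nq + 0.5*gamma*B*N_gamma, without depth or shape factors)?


Compute qu = c*Nc + gamma*Df*Nq + 0.5*gamma*B*N_gamma
Term 1: 51.5 * 16.88 = 869.32
Term 2: 16.1 * 1.5 * 7.82 = 188.853
Term 3: 0.5 * 16.1 * 3.2 * 7.13 = 183.6688
qu = 869.32 + 188.853 + 183.6688
qu = 1241.84 kPa


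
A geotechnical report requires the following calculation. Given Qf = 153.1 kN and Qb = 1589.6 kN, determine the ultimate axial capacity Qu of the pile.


Using Qu = Qf + Qb
Qu = 153.1 + 1589.6
Qu = 1742.7 kN


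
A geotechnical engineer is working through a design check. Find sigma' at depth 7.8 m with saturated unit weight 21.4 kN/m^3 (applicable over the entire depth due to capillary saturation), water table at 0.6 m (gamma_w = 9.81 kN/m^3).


Total stress = gamma_sat * depth
sigma = 21.4 * 7.8 = 166.92 kPa
Pore water pressure u = gamma_w * (depth - d_wt)
u = 9.81 * (7.8 - 0.6) = 70.632 kPa
Effective stress = sigma - u
sigma' = 166.92 - 70.632 = 96.29 kPa


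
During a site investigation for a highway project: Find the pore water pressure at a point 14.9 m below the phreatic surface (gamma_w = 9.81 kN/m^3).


Using u = gamma_w * h_w
u = 9.81 * 14.9
u = 146.17 kPa


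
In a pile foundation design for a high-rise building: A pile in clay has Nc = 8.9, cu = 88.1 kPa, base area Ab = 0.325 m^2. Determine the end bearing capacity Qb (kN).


Using Qb = Nc * cu * Ab
Qb = 8.9 * 88.1 * 0.325
Qb = 254.83 kN


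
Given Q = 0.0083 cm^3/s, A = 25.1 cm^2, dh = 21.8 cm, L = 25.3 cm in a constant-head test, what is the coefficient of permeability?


Result: 0.000384 cm/s

Derivation:
Compute hydraulic gradient:
i = dh / L = 21.8 / 25.3 = 0.86166
Then apply Darcy's law:
k = Q / (A * i)
k = 0.0083 / (25.1 * 0.86166)
k = 0.0083 / 21.6277
k = 0.000384 cm/s


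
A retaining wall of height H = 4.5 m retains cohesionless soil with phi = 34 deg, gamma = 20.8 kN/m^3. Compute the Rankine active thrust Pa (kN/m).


Result: 59.54 kN/m

Derivation:
Compute active earth pressure coefficient:
Ka = tan^2(45 - phi/2) = tan^2(28.0) = 0.282715
Compute active force:
Pa = 0.5 * Ka * gamma * H^2
Pa = 0.5 * 0.282715 * 20.8 * 4.5^2
Pa = 59.54 kN/m


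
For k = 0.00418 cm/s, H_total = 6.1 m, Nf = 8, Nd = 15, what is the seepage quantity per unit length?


Convert k to m/s for unit consistency with H:
k = 0.00418 cm/s = 0.00418 / 100 m/s = 4.18e-05 m/s
Using q = k * H * Nf / Nd
Nf / Nd = 8 / 15 = 0.5333
q = 4.18e-05 * 6.1 * 0.5333
q = 0.000136 m^3/s per m


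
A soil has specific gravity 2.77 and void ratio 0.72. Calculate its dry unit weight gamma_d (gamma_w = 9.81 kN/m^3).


Using gamma_d = Gs * gamma_w / (1 + e)
gamma_d = 2.77 * 9.81 / (1 + 0.72)
gamma_d = 2.77 * 9.81 / 1.72
gamma_d = 15.799 kN/m^3


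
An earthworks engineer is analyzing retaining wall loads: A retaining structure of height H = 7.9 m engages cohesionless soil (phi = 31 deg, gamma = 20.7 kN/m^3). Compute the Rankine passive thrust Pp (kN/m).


Compute passive earth pressure coefficient:
Kp = tan^2(45 + phi/2) = tan^2(60.5) = 3.124035
Compute passive force:
Pp = 0.5 * Kp * gamma * H^2
Pp = 0.5 * 3.124035 * 20.7 * 7.9^2
Pp = 2017.95 kN/m


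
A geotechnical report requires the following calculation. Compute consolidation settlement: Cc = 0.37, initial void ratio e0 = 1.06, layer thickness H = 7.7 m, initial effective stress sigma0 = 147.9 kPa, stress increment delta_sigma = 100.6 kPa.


Result: 0.3117 m

Derivation:
Using Sc = Cc * H / (1 + e0) * log10((sigma0 + delta_sigma) / sigma0)
Stress ratio = (147.9 + 100.6) / 147.9 = 1.68019
log10(1.68019) = 0.225358
Cc * H / (1 + e0) = 0.37 * 7.7 / (1 + 1.06) = 1.38301
Sc = 1.38301 * 0.225358
Sc = 0.3117 m


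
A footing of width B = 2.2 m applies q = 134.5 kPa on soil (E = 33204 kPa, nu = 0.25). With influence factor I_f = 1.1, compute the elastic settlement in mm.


Result: 9.19 mm

Derivation:
Using Se = q * B * (1 - nu^2) * I_f / E
1 - nu^2 = 1 - 0.25^2 = 0.9375
Se = 134.5 * 2.2 * 0.9375 * 1.1 / 33204
Se = 0.009190 m
Convert to mm: Se = 0.009190 * 1000 = 9.19 mm


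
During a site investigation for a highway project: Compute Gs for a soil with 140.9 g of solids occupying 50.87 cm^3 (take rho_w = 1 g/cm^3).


Using Gs = m_s / (V_s * rho_w)
Since rho_w = 1 g/cm^3:
Gs = 140.9 / 50.87
Gs = 2.77


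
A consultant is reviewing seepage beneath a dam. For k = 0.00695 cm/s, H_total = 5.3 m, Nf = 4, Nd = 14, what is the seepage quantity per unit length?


Result: 0.0001052 m^3/s per m

Derivation:
Convert k to m/s for unit consistency with H:
k = 0.00695 cm/s = 0.00695 / 100 m/s = 6.95e-05 m/s
Using q = k * H * Nf / Nd
Nf / Nd = 4 / 14 = 0.2857
q = 6.95e-05 * 5.3 * 0.2857
q = 0.0001052 m^3/s per m


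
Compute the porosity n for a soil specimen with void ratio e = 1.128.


Using the relation n = e / (1 + e)
n = 1.128 / (1 + 1.128)
n = 1.128 / 2.128
n = 0.5301


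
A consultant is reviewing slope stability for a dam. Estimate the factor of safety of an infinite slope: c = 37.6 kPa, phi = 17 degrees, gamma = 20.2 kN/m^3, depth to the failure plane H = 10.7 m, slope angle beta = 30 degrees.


Using Fs = c / (gamma*H*sin(beta)*cos(beta)) + tan(phi)/tan(beta)
Cohesion contribution = 37.6 / (20.2*10.7*sin(30)*cos(30))
Cohesion contribution = 0.401746
Friction contribution = tan(17)/tan(30) = 0.529541
Fs = 0.401746 + 0.529541
Fs = 0.931


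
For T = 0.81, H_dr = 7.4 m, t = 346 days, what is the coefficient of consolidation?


Using cv = T * H_dr^2 / t
H_dr^2 = 7.4^2 = 54.76
cv = 0.81 * 54.76 / 346
cv = 0.1282 m^2/day


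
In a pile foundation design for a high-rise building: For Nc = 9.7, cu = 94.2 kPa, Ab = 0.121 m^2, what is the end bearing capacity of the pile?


Using Qb = Nc * cu * Ab
Qb = 9.7 * 94.2 * 0.121
Qb = 110.56 kN


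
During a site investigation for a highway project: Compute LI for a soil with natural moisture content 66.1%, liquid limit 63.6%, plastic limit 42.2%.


Result: 1.117

Derivation:
First compute the plasticity index:
PI = LL - PL = 63.6 - 42.2 = 21.4
Then compute the liquidity index:
LI = (w - PL) / PI
LI = (66.1 - 42.2) / 21.4
LI = 1.117


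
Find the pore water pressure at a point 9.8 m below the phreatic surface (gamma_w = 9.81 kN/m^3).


Using u = gamma_w * h_w
u = 9.81 * 9.8
u = 96.14 kPa


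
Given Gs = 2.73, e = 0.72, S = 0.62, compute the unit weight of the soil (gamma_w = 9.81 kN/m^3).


Using gamma = gamma_w * (Gs + S*e) / (1 + e)
Numerator: Gs + S*e = 2.73 + 0.62*0.72 = 3.1764
Denominator: 1 + e = 1 + 0.72 = 1.72
gamma = 9.81 * 3.1764 / 1.72
gamma = 18.117 kN/m^3


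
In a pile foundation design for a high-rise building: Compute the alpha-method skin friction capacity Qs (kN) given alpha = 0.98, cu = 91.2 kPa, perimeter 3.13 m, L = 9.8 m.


Result: 2741.52 kN

Derivation:
Using Qs = alpha * cu * perimeter * L
Qs = 0.98 * 91.2 * 3.13 * 9.8
Qs = 2741.52 kN


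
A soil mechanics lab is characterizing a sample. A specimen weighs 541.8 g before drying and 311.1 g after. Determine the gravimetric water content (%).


Using w = (m_wet - m_dry) / m_dry * 100
m_wet - m_dry = 541.8 - 311.1 = 230.7 g
w = 230.7 / 311.1 * 100
w = 74.16 %


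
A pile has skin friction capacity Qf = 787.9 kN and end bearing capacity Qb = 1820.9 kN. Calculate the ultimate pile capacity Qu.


Result: 2608.8 kN

Derivation:
Using Qu = Qf + Qb
Qu = 787.9 + 1820.9
Qu = 2608.8 kN


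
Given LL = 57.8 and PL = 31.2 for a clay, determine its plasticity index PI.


Result: 26.6

Derivation:
Using PI = LL - PL
PI = 57.8 - 31.2
PI = 26.6


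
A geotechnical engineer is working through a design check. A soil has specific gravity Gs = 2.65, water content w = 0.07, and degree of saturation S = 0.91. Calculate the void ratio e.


Using the relation e = Gs * w / S
e = 2.65 * 0.07 / 0.91
e = 0.2038


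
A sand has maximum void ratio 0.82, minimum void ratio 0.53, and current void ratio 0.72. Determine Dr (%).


Using Dr = (e_max - e) / (e_max - e_min) * 100
e_max - e = 0.82 - 0.72 = 0.1
e_max - e_min = 0.82 - 0.53 = 0.29
Dr = 0.1 / 0.29 * 100
Dr = 34.48 %


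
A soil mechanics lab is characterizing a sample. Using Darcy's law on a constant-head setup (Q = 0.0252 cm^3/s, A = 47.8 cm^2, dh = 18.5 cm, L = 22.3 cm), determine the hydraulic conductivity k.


Compute hydraulic gradient:
i = dh / L = 18.5 / 22.3 = 0.829596
Then apply Darcy's law:
k = Q / (A * i)
k = 0.0252 / (47.8 * 0.829596)
k = 0.0252 / 39.6547
k = 0.000635 cm/s


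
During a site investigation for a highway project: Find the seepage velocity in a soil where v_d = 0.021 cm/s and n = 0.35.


Using v_s = v_d / n
v_s = 0.021 / 0.35
v_s = 0.06 cm/s


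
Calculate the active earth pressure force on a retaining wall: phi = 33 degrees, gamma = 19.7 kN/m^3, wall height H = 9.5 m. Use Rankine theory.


Compute active earth pressure coefficient:
Ka = tan^2(45 - phi/2) = tan^2(28.5) = 0.294801
Compute active force:
Pa = 0.5 * Ka * gamma * H^2
Pa = 0.5 * 0.294801 * 19.7 * 9.5^2
Pa = 262.07 kN/m


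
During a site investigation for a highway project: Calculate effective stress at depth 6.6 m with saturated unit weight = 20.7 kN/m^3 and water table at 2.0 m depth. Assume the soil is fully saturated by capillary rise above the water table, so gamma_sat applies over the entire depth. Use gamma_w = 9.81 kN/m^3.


Total stress = gamma_sat * depth
sigma = 20.7 * 6.6 = 136.62 kPa
Pore water pressure u = gamma_w * (depth - d_wt)
u = 9.81 * (6.6 - 2.0) = 45.126 kPa
Effective stress = sigma - u
sigma' = 136.62 - 45.126 = 91.49 kPa


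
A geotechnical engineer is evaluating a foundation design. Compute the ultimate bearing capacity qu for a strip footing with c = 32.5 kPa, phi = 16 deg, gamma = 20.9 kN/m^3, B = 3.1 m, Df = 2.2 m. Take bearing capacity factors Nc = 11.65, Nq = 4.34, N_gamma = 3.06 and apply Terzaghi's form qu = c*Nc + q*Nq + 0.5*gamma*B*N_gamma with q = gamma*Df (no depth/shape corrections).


Compute qu = c*Nc + gamma*Df*Nq + 0.5*gamma*B*N_gamma
Term 1: 32.5 * 11.65 = 378.625
Term 2: 20.9 * 2.2 * 4.34 = 199.5532
Term 3: 0.5 * 20.9 * 3.1 * 3.06 = 99.1287
qu = 378.625 + 199.5532 + 99.1287
qu = 677.31 kPa


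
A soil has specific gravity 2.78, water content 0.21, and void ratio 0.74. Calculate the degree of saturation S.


Result: 0.7889

Derivation:
Using S = Gs * w / e
S = 2.78 * 0.21 / 0.74
S = 0.7889


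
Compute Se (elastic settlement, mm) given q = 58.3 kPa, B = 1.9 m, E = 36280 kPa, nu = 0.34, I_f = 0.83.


Using Se = q * B * (1 - nu^2) * I_f / E
1 - nu^2 = 1 - 0.34^2 = 0.8844
Se = 58.3 * 1.9 * 0.8844 * 0.83 / 36280
Se = 0.002241 m
Convert to mm: Se = 0.002241 * 1000 = 2.241 mm


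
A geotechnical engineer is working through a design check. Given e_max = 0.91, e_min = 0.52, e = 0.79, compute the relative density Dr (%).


Result: 30.77 %

Derivation:
Using Dr = (e_max - e) / (e_max - e_min) * 100
e_max - e = 0.91 - 0.79 = 0.12
e_max - e_min = 0.91 - 0.52 = 0.39
Dr = 0.12 / 0.39 * 100
Dr = 30.77 %


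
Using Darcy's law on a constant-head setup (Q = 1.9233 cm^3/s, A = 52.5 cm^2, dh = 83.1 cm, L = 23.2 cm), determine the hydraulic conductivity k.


Compute hydraulic gradient:
i = dh / L = 83.1 / 23.2 = 3.5819
Then apply Darcy's law:
k = Q / (A * i)
k = 1.9233 / (52.5 * 3.5819)
k = 1.9233 / 188.05
k = 0.010228 cm/s


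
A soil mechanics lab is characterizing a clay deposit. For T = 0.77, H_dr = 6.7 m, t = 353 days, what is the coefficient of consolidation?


Result: 0.09792 m^2/day

Derivation:
Using cv = T * H_dr^2 / t
H_dr^2 = 6.7^2 = 44.89
cv = 0.77 * 44.89 / 353
cv = 0.09792 m^2/day


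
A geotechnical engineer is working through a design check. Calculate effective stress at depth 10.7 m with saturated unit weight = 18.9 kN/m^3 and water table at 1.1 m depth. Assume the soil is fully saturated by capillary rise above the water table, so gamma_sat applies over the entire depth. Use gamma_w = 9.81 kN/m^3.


Result: 108.05 kPa

Derivation:
Total stress = gamma_sat * depth
sigma = 18.9 * 10.7 = 202.23 kPa
Pore water pressure u = gamma_w * (depth - d_wt)
u = 9.81 * (10.7 - 1.1) = 94.176 kPa
Effective stress = sigma - u
sigma' = 202.23 - 94.176 = 108.05 kPa


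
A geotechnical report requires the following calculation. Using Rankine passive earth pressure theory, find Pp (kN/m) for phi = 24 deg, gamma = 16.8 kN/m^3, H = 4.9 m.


Result: 478.23 kN/m

Derivation:
Compute passive earth pressure coefficient:
Kp = tan^2(45 + phi/2) = tan^2(57.0) = 2.371184
Compute passive force:
Pp = 0.5 * Kp * gamma * H^2
Pp = 0.5 * 2.371184 * 16.8 * 4.9^2
Pp = 478.23 kN/m


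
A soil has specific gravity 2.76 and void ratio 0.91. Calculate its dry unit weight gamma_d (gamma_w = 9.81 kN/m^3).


Using gamma_d = Gs * gamma_w / (1 + e)
gamma_d = 2.76 * 9.81 / (1 + 0.91)
gamma_d = 2.76 * 9.81 / 1.91
gamma_d = 14.176 kN/m^3


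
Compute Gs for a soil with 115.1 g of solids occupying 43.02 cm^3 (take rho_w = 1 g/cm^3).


Using Gs = m_s / (V_s * rho_w)
Since rho_w = 1 g/cm^3:
Gs = 115.1 / 43.02
Gs = 2.675


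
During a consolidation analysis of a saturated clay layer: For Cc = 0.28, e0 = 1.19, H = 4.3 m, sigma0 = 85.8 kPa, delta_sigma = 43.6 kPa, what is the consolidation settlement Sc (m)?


Using Sc = Cc * H / (1 + e0) * log10((sigma0 + delta_sigma) / sigma0)
Stress ratio = (85.8 + 43.6) / 85.8 = 1.50816
log10(1.50816) = 0.178447
Cc * H / (1 + e0) = 0.28 * 4.3 / (1 + 1.19) = 0.549772
Sc = 0.549772 * 0.178447
Sc = 0.0981 m


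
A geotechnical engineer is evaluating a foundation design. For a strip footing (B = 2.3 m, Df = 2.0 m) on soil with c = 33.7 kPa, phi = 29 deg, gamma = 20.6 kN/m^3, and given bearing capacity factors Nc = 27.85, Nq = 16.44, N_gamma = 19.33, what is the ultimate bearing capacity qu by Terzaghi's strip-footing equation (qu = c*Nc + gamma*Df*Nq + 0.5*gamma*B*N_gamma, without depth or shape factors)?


Result: 2073.8 kPa

Derivation:
Compute qu = c*Nc + gamma*Df*Nq + 0.5*gamma*B*N_gamma
Term 1: 33.7 * 27.85 = 938.545
Term 2: 20.6 * 2.0 * 16.44 = 677.328
Term 3: 0.5 * 20.6 * 2.3 * 19.33 = 457.9277
qu = 938.545 + 677.328 + 457.9277
qu = 2073.8 kPa


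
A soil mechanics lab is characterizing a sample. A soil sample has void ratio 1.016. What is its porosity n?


Using the relation n = e / (1 + e)
n = 1.016 / (1 + 1.016)
n = 1.016 / 2.016
n = 0.504


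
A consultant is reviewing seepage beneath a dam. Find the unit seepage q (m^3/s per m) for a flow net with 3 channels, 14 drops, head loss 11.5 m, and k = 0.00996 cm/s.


Convert k to m/s for unit consistency with H:
k = 0.00996 cm/s = 0.00996 / 100 m/s = 9.96e-05 m/s
Using q = k * H * Nf / Nd
Nf / Nd = 3 / 14 = 0.2143
q = 9.96e-05 * 11.5 * 0.2143
q = 0.0002454 m^3/s per m


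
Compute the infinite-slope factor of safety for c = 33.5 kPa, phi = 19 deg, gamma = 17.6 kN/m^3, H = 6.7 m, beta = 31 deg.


Using Fs = c / (gamma*H*sin(beta)*cos(beta)) + tan(phi)/tan(beta)
Cohesion contribution = 33.5 / (17.6*6.7*sin(31)*cos(31))
Cohesion contribution = 0.643506
Friction contribution = tan(19)/tan(31) = 0.573057
Fs = 0.643506 + 0.573057
Fs = 1.217


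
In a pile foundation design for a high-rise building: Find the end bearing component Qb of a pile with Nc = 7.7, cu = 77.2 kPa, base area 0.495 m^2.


Using Qb = Nc * cu * Ab
Qb = 7.7 * 77.2 * 0.495
Qb = 294.25 kN


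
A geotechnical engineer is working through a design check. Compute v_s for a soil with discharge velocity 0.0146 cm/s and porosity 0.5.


Using v_s = v_d / n
v_s = 0.0146 / 0.5
v_s = 0.0292 cm/s


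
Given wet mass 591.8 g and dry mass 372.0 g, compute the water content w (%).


Using w = (m_wet - m_dry) / m_dry * 100
m_wet - m_dry = 591.8 - 372.0 = 219.8 g
w = 219.8 / 372.0 * 100
w = 59.09 %


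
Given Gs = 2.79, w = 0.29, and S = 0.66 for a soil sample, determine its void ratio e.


Result: 1.2259

Derivation:
Using the relation e = Gs * w / S
e = 2.79 * 0.29 / 0.66
e = 1.2259


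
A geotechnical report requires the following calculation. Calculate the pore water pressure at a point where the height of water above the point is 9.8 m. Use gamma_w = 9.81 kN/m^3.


Result: 96.14 kPa

Derivation:
Using u = gamma_w * h_w
u = 9.81 * 9.8
u = 96.14 kPa


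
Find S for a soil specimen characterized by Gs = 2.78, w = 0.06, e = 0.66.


Using S = Gs * w / e
S = 2.78 * 0.06 / 0.66
S = 0.2527


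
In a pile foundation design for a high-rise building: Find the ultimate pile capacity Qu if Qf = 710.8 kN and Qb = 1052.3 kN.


Using Qu = Qf + Qb
Qu = 710.8 + 1052.3
Qu = 1763.1 kN


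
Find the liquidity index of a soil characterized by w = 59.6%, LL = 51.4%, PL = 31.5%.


Result: 1.412

Derivation:
First compute the plasticity index:
PI = LL - PL = 51.4 - 31.5 = 19.9
Then compute the liquidity index:
LI = (w - PL) / PI
LI = (59.6 - 31.5) / 19.9
LI = 1.412


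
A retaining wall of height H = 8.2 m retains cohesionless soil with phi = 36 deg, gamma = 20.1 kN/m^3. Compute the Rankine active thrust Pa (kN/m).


Result: 175.44 kN/m

Derivation:
Compute active earth pressure coefficient:
Ka = tan^2(45 - phi/2) = tan^2(27.0) = 0.259616
Compute active force:
Pa = 0.5 * Ka * gamma * H^2
Pa = 0.5 * 0.259616 * 20.1 * 8.2^2
Pa = 175.44 kN/m


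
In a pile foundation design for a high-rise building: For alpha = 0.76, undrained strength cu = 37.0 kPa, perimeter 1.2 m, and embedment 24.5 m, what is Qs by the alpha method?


Using Qs = alpha * cu * perimeter * L
Qs = 0.76 * 37.0 * 1.2 * 24.5
Qs = 826.73 kN


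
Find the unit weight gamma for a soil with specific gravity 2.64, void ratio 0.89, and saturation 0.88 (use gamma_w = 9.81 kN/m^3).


Using gamma = gamma_w * (Gs + S*e) / (1 + e)
Numerator: Gs + S*e = 2.64 + 0.88*0.89 = 3.4232
Denominator: 1 + e = 1 + 0.89 = 1.89
gamma = 9.81 * 3.4232 / 1.89
gamma = 17.768 kN/m^3


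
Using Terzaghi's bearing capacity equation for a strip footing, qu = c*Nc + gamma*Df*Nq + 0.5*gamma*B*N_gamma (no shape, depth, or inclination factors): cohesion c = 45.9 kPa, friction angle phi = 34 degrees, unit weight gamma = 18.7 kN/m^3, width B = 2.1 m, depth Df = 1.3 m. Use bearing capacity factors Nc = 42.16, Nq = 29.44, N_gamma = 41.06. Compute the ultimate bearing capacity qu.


Result: 3457.04 kPa

Derivation:
Compute qu = c*Nc + gamma*Df*Nq + 0.5*gamma*B*N_gamma
Term 1: 45.9 * 42.16 = 1935.144
Term 2: 18.7 * 1.3 * 29.44 = 715.6864
Term 3: 0.5 * 18.7 * 2.1 * 41.06 = 806.2131
qu = 1935.144 + 715.6864 + 806.2131
qu = 3457.04 kPa


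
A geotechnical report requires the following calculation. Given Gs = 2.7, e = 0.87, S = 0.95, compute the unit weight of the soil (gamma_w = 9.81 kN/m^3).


Using gamma = gamma_w * (Gs + S*e) / (1 + e)
Numerator: Gs + S*e = 2.7 + 0.95*0.87 = 3.5265
Denominator: 1 + e = 1 + 0.87 = 1.87
gamma = 9.81 * 3.5265 / 1.87
gamma = 18.5 kN/m^3


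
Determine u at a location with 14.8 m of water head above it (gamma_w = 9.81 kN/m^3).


Result: 145.19 kPa

Derivation:
Using u = gamma_w * h_w
u = 9.81 * 14.8
u = 145.19 kPa


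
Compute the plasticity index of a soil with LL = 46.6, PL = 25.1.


Result: 21.5

Derivation:
Using PI = LL - PL
PI = 46.6 - 25.1
PI = 21.5


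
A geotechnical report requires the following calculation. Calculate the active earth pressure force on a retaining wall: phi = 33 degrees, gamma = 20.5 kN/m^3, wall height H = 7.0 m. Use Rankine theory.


Compute active earth pressure coefficient:
Ka = tan^2(45 - phi/2) = tan^2(28.5) = 0.294801
Compute active force:
Pa = 0.5 * Ka * gamma * H^2
Pa = 0.5 * 0.294801 * 20.5 * 7.0^2
Pa = 148.06 kN/m


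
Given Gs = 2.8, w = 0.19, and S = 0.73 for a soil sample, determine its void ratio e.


Using the relation e = Gs * w / S
e = 2.8 * 0.19 / 0.73
e = 0.7288


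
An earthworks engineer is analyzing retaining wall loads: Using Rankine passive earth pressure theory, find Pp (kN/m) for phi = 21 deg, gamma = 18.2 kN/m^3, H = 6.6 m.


Compute passive earth pressure coefficient:
Kp = tan^2(45 + phi/2) = tan^2(55.5) = 2.117051
Compute passive force:
Pp = 0.5 * Kp * gamma * H^2
Pp = 0.5 * 2.117051 * 18.2 * 6.6^2
Pp = 839.19 kN/m


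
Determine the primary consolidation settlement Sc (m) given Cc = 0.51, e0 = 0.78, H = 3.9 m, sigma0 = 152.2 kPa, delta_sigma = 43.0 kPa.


Result: 0.1208 m

Derivation:
Using Sc = Cc * H / (1 + e0) * log10((sigma0 + delta_sigma) / sigma0)
Stress ratio = (152.2 + 43.0) / 152.2 = 1.28252
log10(1.28252) = 0.108065
Cc * H / (1 + e0) = 0.51 * 3.9 / (1 + 0.78) = 1.11742
Sc = 1.11742 * 0.108065
Sc = 0.1208 m


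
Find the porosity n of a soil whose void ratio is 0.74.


Using the relation n = e / (1 + e)
n = 0.74 / (1 + 0.74)
n = 0.74 / 1.74
n = 0.4253


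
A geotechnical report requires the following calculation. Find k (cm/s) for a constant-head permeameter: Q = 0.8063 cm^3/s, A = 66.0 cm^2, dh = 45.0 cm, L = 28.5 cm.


Compute hydraulic gradient:
i = dh / L = 45.0 / 28.5 = 1.57895
Then apply Darcy's law:
k = Q / (A * i)
k = 0.8063 / (66.0 * 1.57895)
k = 0.8063 / 104.211
k = 0.007737 cm/s


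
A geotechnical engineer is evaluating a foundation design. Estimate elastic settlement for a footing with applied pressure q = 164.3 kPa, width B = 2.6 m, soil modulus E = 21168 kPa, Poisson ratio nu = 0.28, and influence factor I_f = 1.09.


Result: 20.272 mm

Derivation:
Using Se = q * B * (1 - nu^2) * I_f / E
1 - nu^2 = 1 - 0.28^2 = 0.9216
Se = 164.3 * 2.6 * 0.9216 * 1.09 / 21168
Se = 0.020272 m
Convert to mm: Se = 0.020272 * 1000 = 20.272 mm


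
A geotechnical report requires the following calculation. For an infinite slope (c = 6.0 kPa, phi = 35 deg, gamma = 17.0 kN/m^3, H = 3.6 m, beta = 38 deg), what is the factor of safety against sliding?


Using Fs = c / (gamma*H*sin(beta)*cos(beta)) + tan(phi)/tan(beta)
Cohesion contribution = 6.0 / (17.0*3.6*sin(38)*cos(38))
Cohesion contribution = 0.202081
Friction contribution = tan(35)/tan(38) = 0.896225
Fs = 0.202081 + 0.896225
Fs = 1.098


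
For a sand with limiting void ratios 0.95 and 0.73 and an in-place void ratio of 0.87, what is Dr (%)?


Using Dr = (e_max - e) / (e_max - e_min) * 100
e_max - e = 0.95 - 0.87 = 0.08
e_max - e_min = 0.95 - 0.73 = 0.22
Dr = 0.08 / 0.22 * 100
Dr = 36.36 %


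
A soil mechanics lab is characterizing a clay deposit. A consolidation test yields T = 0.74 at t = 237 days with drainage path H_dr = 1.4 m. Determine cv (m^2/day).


Using cv = T * H_dr^2 / t
H_dr^2 = 1.4^2 = 1.96
cv = 0.74 * 1.96 / 237
cv = 0.00612 m^2/day


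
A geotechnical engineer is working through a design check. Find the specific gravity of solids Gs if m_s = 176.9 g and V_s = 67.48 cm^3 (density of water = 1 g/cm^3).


Result: 2.622

Derivation:
Using Gs = m_s / (V_s * rho_w)
Since rho_w = 1 g/cm^3:
Gs = 176.9 / 67.48
Gs = 2.622


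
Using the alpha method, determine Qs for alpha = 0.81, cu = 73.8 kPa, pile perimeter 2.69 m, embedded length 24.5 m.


Result: 3939.67 kN

Derivation:
Using Qs = alpha * cu * perimeter * L
Qs = 0.81 * 73.8 * 2.69 * 24.5
Qs = 3939.67 kN


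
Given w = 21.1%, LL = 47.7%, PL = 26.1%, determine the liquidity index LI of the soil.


Result: -0.231

Derivation:
First compute the plasticity index:
PI = LL - PL = 47.7 - 26.1 = 21.6
Then compute the liquidity index:
LI = (w - PL) / PI
LI = (21.1 - 26.1) / 21.6
LI = -0.231


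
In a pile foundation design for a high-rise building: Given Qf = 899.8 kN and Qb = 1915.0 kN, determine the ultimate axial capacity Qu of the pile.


Result: 2814.8 kN

Derivation:
Using Qu = Qf + Qb
Qu = 899.8 + 1915.0
Qu = 2814.8 kN


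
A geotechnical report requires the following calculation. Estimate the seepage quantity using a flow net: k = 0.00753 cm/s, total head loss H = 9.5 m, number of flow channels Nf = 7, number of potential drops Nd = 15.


Result: 0.0003338 m^3/s per m

Derivation:
Convert k to m/s for unit consistency with H:
k = 0.00753 cm/s = 0.00753 / 100 m/s = 7.53e-05 m/s
Using q = k * H * Nf / Nd
Nf / Nd = 7 / 15 = 0.4667
q = 7.53e-05 * 9.5 * 0.4667
q = 0.0003338 m^3/s per m


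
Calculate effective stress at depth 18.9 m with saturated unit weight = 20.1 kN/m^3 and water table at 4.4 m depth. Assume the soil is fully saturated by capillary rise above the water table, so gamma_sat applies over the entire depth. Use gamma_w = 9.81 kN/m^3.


Total stress = gamma_sat * depth
sigma = 20.1 * 18.9 = 379.89 kPa
Pore water pressure u = gamma_w * (depth - d_wt)
u = 9.81 * (18.9 - 4.4) = 142.245 kPa
Effective stress = sigma - u
sigma' = 379.89 - 142.245 = 237.65 kPa


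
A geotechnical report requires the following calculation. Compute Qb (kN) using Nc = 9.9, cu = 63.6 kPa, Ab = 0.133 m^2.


Using Qb = Nc * cu * Ab
Qb = 9.9 * 63.6 * 0.133
Qb = 83.74 kN


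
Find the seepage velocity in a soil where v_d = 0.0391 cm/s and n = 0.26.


Result: 0.15038 cm/s

Derivation:
Using v_s = v_d / n
v_s = 0.0391 / 0.26
v_s = 0.15038 cm/s


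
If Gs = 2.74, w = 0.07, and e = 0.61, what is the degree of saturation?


Using S = Gs * w / e
S = 2.74 * 0.07 / 0.61
S = 0.3144


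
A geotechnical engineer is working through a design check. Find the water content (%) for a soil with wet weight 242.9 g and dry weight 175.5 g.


Result: 38.4 %

Derivation:
Using w = (m_wet - m_dry) / m_dry * 100
m_wet - m_dry = 242.9 - 175.5 = 67.4 g
w = 67.4 / 175.5 * 100
w = 38.4 %


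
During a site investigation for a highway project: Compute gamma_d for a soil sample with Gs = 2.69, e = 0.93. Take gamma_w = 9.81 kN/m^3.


Using gamma_d = Gs * gamma_w / (1 + e)
gamma_d = 2.69 * 9.81 / (1 + 0.93)
gamma_d = 2.69 * 9.81 / 1.93
gamma_d = 13.673 kN/m^3


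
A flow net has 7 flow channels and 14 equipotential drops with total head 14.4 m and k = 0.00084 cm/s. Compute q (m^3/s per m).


Convert k to m/s for unit consistency with H:
k = 0.00084 cm/s = 0.00084 / 100 m/s = 8.4e-06 m/s
Using q = k * H * Nf / Nd
Nf / Nd = 7 / 14 = 0.5
q = 8.4e-06 * 14.4 * 0.5
q = 6.048e-05 m^3/s per m


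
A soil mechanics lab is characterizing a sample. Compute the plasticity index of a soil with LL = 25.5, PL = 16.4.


Using PI = LL - PL
PI = 25.5 - 16.4
PI = 9.1


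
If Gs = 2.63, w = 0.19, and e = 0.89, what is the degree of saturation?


Using S = Gs * w / e
S = 2.63 * 0.19 / 0.89
S = 0.5615


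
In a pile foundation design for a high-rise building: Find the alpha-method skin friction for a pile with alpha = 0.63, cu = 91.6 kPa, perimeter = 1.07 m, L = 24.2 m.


Using Qs = alpha * cu * perimeter * L
Qs = 0.63 * 91.6 * 1.07 * 24.2
Qs = 1494.29 kN


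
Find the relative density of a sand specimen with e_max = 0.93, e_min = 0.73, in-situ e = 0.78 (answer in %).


Using Dr = (e_max - e) / (e_max - e_min) * 100
e_max - e = 0.93 - 0.78 = 0.15
e_max - e_min = 0.93 - 0.73 = 0.2
Dr = 0.15 / 0.2 * 100
Dr = 75.0 %


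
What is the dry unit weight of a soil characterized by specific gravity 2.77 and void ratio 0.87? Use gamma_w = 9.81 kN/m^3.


Using gamma_d = Gs * gamma_w / (1 + e)
gamma_d = 2.77 * 9.81 / (1 + 0.87)
gamma_d = 2.77 * 9.81 / 1.87
gamma_d = 14.531 kN/m^3


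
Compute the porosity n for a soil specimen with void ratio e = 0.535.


Using the relation n = e / (1 + e)
n = 0.535 / (1 + 0.535)
n = 0.535 / 1.535
n = 0.3485


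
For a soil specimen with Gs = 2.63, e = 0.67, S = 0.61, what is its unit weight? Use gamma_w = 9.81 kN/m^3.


Result: 17.85 kN/m^3

Derivation:
Using gamma = gamma_w * (Gs + S*e) / (1 + e)
Numerator: Gs + S*e = 2.63 + 0.61*0.67 = 3.0387
Denominator: 1 + e = 1 + 0.67 = 1.67
gamma = 9.81 * 3.0387 / 1.67
gamma = 17.85 kN/m^3


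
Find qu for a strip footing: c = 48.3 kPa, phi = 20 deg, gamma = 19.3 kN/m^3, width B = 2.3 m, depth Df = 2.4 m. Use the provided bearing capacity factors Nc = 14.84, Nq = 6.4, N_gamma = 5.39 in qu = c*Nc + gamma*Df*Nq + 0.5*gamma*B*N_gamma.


Result: 1132.85 kPa

Derivation:
Compute qu = c*Nc + gamma*Df*Nq + 0.5*gamma*B*N_gamma
Term 1: 48.3 * 14.84 = 716.772
Term 2: 19.3 * 2.4 * 6.4 = 296.448
Term 3: 0.5 * 19.3 * 2.3 * 5.39 = 119.63105
qu = 716.772 + 296.448 + 119.63105
qu = 1132.85 kPa


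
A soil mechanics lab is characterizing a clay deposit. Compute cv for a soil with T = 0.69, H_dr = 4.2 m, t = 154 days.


Using cv = T * H_dr^2 / t
H_dr^2 = 4.2^2 = 17.64
cv = 0.69 * 17.64 / 154
cv = 0.07904 m^2/day


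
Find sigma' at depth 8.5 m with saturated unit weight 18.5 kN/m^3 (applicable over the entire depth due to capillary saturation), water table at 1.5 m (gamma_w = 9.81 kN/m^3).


Total stress = gamma_sat * depth
sigma = 18.5 * 8.5 = 157.25 kPa
Pore water pressure u = gamma_w * (depth - d_wt)
u = 9.81 * (8.5 - 1.5) = 68.67 kPa
Effective stress = sigma - u
sigma' = 157.25 - 68.67 = 88.58 kPa


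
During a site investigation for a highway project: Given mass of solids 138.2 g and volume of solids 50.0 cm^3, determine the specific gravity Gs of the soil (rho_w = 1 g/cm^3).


Using Gs = m_s / (V_s * rho_w)
Since rho_w = 1 g/cm^3:
Gs = 138.2 / 50.0
Gs = 2.764


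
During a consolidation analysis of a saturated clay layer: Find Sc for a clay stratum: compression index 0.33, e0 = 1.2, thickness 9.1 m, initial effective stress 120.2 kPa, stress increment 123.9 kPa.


Using Sc = Cc * H / (1 + e0) * log10((sigma0 + delta_sigma) / sigma0)
Stress ratio = (120.2 + 123.9) / 120.2 = 2.03078
log10(2.03078) = 0.307663
Cc * H / (1 + e0) = 0.33 * 9.1 / (1 + 1.2) = 1.365
Sc = 1.365 * 0.307663
Sc = 0.42 m


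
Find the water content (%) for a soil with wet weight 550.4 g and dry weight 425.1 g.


Result: 29.48 %

Derivation:
Using w = (m_wet - m_dry) / m_dry * 100
m_wet - m_dry = 550.4 - 425.1 = 125.3 g
w = 125.3 / 425.1 * 100
w = 29.48 %


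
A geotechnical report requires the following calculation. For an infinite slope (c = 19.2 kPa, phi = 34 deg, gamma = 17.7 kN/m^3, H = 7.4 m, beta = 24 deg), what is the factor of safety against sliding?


Result: 1.909

Derivation:
Using Fs = c / (gamma*H*sin(beta)*cos(beta)) + tan(phi)/tan(beta)
Cohesion contribution = 19.2 / (17.7*7.4*sin(24)*cos(24))
Cohesion contribution = 0.394505
Friction contribution = tan(34)/tan(24) = 1.51497
Fs = 0.394505 + 1.51497
Fs = 1.909


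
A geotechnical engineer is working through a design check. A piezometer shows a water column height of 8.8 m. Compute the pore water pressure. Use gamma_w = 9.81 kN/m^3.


Using u = gamma_w * h_w
u = 9.81 * 8.8
u = 86.33 kPa


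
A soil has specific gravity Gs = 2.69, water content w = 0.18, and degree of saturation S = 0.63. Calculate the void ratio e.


Result: 0.7686

Derivation:
Using the relation e = Gs * w / S
e = 2.69 * 0.18 / 0.63
e = 0.7686


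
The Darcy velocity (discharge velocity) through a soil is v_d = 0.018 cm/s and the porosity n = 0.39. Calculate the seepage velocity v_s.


Using v_s = v_d / n
v_s = 0.018 / 0.39
v_s = 0.04615 cm/s


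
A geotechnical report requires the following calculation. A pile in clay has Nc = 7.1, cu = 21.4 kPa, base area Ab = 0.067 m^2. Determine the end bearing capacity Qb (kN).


Using Qb = Nc * cu * Ab
Qb = 7.1 * 21.4 * 0.067
Qb = 10.18 kN


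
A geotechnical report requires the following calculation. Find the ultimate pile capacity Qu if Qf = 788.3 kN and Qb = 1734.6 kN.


Using Qu = Qf + Qb
Qu = 788.3 + 1734.6
Qu = 2522.9 kN


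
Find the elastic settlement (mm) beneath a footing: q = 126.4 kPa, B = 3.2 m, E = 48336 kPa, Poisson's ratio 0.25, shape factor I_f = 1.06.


Result: 8.316 mm

Derivation:
Using Se = q * B * (1 - nu^2) * I_f / E
1 - nu^2 = 1 - 0.25^2 = 0.9375
Se = 126.4 * 3.2 * 0.9375 * 1.06 / 48336
Se = 0.008316 m
Convert to mm: Se = 0.008316 * 1000 = 8.316 mm


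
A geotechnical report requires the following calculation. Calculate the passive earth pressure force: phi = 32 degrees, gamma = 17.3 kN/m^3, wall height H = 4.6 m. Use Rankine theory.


Result: 595.7 kN/m

Derivation:
Compute passive earth pressure coefficient:
Kp = tan^2(45 + phi/2) = tan^2(61.0) = 3.254588
Compute passive force:
Pp = 0.5 * Kp * gamma * H^2
Pp = 0.5 * 3.254588 * 17.3 * 4.6^2
Pp = 595.7 kN/m


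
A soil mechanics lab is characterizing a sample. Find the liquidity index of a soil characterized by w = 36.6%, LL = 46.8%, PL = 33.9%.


First compute the plasticity index:
PI = LL - PL = 46.8 - 33.9 = 12.9
Then compute the liquidity index:
LI = (w - PL) / PI
LI = (36.6 - 33.9) / 12.9
LI = 0.209


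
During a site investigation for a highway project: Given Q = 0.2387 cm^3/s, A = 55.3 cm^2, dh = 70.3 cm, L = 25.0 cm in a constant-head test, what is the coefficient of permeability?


Compute hydraulic gradient:
i = dh / L = 70.3 / 25.0 = 2.812
Then apply Darcy's law:
k = Q / (A * i)
k = 0.2387 / (55.3 * 2.812)
k = 0.2387 / 155.504
k = 0.001535 cm/s


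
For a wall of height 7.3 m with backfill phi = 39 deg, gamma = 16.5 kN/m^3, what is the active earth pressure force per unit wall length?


Result: 100.02 kN/m

Derivation:
Compute active earth pressure coefficient:
Ka = tan^2(45 - phi/2) = tan^2(25.5) = 0.227506
Compute active force:
Pa = 0.5 * Ka * gamma * H^2
Pa = 0.5 * 0.227506 * 16.5 * 7.3^2
Pa = 100.02 kN/m


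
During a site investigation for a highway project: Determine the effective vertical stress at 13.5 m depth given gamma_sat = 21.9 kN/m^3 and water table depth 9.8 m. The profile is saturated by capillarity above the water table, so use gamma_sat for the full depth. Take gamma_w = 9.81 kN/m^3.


Total stress = gamma_sat * depth
sigma = 21.9 * 13.5 = 295.65 kPa
Pore water pressure u = gamma_w * (depth - d_wt)
u = 9.81 * (13.5 - 9.8) = 36.297 kPa
Effective stress = sigma - u
sigma' = 295.65 - 36.297 = 259.35 kPa


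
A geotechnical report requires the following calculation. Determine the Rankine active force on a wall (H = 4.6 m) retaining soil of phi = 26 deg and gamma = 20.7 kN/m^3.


Compute active earth pressure coefficient:
Ka = tan^2(45 - phi/2) = tan^2(32.0) = 0.390462
Compute active force:
Pa = 0.5 * Ka * gamma * H^2
Pa = 0.5 * 0.390462 * 20.7 * 4.6^2
Pa = 85.51 kN/m


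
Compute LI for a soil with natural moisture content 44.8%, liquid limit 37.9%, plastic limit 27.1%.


First compute the plasticity index:
PI = LL - PL = 37.9 - 27.1 = 10.8
Then compute the liquidity index:
LI = (w - PL) / PI
LI = (44.8 - 27.1) / 10.8
LI = 1.639


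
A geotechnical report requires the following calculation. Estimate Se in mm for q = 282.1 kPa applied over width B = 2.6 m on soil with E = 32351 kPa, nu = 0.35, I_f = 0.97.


Result: 19.298 mm

Derivation:
Using Se = q * B * (1 - nu^2) * I_f / E
1 - nu^2 = 1 - 0.35^2 = 0.8775
Se = 282.1 * 2.6 * 0.8775 * 0.97 / 32351
Se = 0.019298 m
Convert to mm: Se = 0.019298 * 1000 = 19.298 mm


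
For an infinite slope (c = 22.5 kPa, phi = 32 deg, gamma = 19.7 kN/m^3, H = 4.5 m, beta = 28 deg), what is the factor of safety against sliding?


Using Fs = c / (gamma*H*sin(beta)*cos(beta)) + tan(phi)/tan(beta)
Cohesion contribution = 22.5 / (19.7*4.5*sin(28)*cos(28))
Cohesion contribution = 0.612293
Friction contribution = tan(32)/tan(28) = 1.17521
Fs = 0.612293 + 1.17521
Fs = 1.788
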